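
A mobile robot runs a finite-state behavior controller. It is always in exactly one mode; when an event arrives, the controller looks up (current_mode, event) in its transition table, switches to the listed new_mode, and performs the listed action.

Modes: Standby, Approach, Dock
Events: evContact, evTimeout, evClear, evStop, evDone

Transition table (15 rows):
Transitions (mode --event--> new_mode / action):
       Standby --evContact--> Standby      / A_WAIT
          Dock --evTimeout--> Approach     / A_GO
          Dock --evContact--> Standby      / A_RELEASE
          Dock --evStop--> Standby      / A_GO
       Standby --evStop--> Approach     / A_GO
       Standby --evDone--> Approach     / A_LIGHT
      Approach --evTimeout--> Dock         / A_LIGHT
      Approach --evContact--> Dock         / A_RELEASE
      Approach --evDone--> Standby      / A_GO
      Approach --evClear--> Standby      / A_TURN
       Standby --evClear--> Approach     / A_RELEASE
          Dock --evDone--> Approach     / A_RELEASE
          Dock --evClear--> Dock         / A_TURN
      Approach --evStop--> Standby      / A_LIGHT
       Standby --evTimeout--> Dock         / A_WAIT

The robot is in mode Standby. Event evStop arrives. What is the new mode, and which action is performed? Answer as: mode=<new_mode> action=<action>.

current mode = Standby; filter table to that mode:
  (Standby, evContact) → (Standby, A_WAIT)
  (Standby, evStop) → (Approach, A_GO)  ← event matches
  (Standby, evDone) → (Approach, A_LIGHT)
  (Standby, evClear) → (Approach, A_RELEASE)
  (Standby, evTimeout) → (Dock, A_WAIT)
event = evStop selects (Approach, A_GO)

mode=Approach action=A_GO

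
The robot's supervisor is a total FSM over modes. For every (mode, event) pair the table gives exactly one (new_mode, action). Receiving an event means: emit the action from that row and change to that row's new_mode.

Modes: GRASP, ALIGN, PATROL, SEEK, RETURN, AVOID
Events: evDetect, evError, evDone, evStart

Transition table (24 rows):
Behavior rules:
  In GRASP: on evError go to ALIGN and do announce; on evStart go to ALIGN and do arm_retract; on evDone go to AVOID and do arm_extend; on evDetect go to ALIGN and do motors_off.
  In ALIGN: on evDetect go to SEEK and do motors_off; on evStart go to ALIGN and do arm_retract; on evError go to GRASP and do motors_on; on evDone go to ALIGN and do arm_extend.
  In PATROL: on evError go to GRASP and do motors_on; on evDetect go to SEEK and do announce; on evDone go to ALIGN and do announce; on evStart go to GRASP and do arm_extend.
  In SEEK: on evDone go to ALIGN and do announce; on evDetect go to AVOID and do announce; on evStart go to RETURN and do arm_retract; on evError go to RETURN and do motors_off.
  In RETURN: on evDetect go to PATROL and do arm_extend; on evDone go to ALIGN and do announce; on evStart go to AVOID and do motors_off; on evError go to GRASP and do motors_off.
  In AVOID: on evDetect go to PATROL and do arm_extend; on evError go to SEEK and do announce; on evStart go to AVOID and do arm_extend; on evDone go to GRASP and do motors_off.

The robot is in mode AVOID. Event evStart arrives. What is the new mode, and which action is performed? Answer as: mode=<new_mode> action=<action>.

current mode = AVOID; filter table to that mode:
  (AVOID, evDetect) → (PATROL, arm_extend)
  (AVOID, evError) → (SEEK, announce)
  (AVOID, evStart) → (AVOID, arm_extend)  ← event matches
  (AVOID, evDone) → (GRASP, motors_off)
event = evStart selects (AVOID, arm_extend)

mode=AVOID action=arm_extend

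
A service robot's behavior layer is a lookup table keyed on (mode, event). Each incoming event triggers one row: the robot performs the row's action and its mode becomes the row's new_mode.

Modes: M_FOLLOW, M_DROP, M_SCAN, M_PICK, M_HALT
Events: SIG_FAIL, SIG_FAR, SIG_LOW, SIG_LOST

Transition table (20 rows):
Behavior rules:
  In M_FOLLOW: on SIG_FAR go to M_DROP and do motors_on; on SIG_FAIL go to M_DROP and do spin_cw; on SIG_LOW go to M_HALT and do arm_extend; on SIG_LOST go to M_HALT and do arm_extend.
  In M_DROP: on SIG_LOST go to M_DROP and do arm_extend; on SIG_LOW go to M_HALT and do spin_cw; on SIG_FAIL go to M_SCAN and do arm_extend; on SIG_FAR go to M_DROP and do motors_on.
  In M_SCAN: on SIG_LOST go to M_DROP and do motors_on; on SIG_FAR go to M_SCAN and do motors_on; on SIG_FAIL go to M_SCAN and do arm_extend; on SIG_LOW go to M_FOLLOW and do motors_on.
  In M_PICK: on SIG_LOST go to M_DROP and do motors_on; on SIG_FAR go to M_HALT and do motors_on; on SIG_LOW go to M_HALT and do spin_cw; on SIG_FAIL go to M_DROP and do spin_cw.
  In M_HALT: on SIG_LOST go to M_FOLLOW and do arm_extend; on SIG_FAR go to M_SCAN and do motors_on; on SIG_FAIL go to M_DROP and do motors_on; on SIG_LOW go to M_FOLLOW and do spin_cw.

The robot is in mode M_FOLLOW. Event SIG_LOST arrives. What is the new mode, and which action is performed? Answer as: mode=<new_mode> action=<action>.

current mode = M_FOLLOW; filter table to that mode:
  (M_FOLLOW, SIG_FAR) → (M_DROP, motors_on)
  (M_FOLLOW, SIG_FAIL) → (M_DROP, spin_cw)
  (M_FOLLOW, SIG_LOW) → (M_HALT, arm_extend)
  (M_FOLLOW, SIG_LOST) → (M_HALT, arm_extend)  ← event matches
event = SIG_LOST selects (M_HALT, arm_extend)

mode=M_HALT action=arm_extend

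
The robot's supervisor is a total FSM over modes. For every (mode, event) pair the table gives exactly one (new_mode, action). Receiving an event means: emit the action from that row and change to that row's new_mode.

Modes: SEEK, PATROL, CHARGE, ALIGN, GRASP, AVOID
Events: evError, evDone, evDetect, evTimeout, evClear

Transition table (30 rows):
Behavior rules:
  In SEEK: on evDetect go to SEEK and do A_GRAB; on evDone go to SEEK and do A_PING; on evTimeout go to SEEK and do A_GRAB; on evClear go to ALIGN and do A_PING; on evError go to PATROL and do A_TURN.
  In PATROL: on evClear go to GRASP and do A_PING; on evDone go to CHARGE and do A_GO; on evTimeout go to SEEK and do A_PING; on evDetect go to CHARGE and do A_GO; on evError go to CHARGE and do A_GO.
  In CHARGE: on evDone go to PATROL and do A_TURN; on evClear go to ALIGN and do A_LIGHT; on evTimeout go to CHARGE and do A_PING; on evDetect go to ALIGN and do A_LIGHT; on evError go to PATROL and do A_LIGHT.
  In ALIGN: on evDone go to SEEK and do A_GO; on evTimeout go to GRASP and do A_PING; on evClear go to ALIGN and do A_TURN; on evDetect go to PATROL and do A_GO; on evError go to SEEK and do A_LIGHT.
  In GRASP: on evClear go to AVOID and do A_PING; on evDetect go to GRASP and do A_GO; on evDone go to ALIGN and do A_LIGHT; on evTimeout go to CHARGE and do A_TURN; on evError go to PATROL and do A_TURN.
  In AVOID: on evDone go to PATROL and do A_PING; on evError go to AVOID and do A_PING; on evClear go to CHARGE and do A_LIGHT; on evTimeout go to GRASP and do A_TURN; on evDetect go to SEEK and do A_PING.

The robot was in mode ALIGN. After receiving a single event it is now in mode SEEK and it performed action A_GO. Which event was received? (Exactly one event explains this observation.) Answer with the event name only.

try evError: (ALIGN, evError) → (SEEK, A_LIGHT)
try evDone: (ALIGN, evDone) → (SEEK, A_GO)  ← matches
try evDetect: (ALIGN, evDetect) → (PATROL, A_GO)
try evTimeout: (ALIGN, evTimeout) → (GRASP, A_PING)
try evClear: (ALIGN, evClear) → (ALIGN, A_TURN)

evDone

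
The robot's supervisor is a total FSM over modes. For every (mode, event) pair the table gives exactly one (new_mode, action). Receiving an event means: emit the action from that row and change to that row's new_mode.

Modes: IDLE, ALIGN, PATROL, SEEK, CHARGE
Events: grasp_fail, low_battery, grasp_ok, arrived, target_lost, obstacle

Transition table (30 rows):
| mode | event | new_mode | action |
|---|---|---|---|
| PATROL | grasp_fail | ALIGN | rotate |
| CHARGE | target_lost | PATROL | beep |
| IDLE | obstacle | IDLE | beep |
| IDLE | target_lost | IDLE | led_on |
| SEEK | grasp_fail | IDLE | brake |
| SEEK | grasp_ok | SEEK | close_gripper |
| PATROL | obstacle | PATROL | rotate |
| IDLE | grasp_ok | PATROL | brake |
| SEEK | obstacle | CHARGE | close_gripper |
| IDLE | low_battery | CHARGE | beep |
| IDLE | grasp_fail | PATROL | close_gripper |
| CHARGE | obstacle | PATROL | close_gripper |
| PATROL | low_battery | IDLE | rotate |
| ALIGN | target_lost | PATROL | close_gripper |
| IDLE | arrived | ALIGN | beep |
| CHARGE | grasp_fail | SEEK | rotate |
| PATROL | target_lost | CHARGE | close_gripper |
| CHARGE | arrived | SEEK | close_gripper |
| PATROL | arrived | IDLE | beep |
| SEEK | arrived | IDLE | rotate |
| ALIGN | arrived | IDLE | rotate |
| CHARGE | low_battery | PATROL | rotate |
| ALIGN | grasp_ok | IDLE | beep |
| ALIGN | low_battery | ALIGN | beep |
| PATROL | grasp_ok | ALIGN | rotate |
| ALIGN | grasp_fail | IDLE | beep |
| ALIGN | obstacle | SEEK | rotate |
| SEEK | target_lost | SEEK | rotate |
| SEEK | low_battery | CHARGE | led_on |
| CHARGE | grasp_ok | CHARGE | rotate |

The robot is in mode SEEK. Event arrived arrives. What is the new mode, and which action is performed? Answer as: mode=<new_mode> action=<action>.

current mode = SEEK; filter table to that mode:
  (SEEK, grasp_fail) → (IDLE, brake)
  (SEEK, grasp_ok) → (SEEK, close_gripper)
  (SEEK, obstacle) → (CHARGE, close_gripper)
  (SEEK, arrived) → (IDLE, rotate)  ← event matches
  (SEEK, target_lost) → (SEEK, rotate)
  (SEEK, low_battery) → (CHARGE, led_on)
event = arrived selects (IDLE, rotate)

mode=IDLE action=rotate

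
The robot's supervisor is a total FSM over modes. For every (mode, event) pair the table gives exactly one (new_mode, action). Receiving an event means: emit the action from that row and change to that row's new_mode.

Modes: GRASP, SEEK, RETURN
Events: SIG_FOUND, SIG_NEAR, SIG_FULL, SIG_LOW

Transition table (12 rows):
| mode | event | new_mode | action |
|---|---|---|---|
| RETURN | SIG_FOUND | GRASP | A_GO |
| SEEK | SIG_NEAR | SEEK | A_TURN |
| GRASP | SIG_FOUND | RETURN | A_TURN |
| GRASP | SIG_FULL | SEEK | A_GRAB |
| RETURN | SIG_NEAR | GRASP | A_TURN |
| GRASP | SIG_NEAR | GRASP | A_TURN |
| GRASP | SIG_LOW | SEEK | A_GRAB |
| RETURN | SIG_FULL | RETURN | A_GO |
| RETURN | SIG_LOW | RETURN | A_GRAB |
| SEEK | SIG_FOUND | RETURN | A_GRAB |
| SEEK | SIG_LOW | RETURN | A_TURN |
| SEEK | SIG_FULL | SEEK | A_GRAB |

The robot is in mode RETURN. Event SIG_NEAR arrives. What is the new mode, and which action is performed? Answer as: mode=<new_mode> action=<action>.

mode=GRASP action=A_TURN

current mode = RETURN; filter table to that mode:
  (RETURN, SIG_FOUND) → (GRASP, A_GO)
  (RETURN, SIG_NEAR) → (GRASP, A_TURN)  ← event matches
  (RETURN, SIG_FULL) → (RETURN, A_GO)
  (RETURN, SIG_LOW) → (RETURN, A_GRAB)
event = SIG_NEAR selects (GRASP, A_TURN)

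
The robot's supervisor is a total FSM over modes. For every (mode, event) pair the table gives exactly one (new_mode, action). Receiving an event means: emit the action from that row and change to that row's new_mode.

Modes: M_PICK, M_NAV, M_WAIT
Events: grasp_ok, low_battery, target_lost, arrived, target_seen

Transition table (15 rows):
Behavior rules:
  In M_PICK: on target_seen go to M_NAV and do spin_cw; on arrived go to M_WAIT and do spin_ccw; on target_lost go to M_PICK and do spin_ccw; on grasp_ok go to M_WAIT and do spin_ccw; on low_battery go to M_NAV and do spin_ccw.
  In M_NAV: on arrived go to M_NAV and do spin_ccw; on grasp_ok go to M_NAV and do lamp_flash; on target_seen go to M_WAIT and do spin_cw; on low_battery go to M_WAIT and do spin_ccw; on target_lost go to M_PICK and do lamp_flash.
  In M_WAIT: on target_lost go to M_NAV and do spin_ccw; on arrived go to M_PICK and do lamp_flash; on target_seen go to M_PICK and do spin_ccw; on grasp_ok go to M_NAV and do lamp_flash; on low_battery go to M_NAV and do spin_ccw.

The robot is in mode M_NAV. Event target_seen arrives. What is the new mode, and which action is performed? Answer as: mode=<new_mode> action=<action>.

current mode = M_NAV; filter table to that mode:
  (M_NAV, arrived) → (M_NAV, spin_ccw)
  (M_NAV, grasp_ok) → (M_NAV, lamp_flash)
  (M_NAV, target_seen) → (M_WAIT, spin_cw)  ← event matches
  (M_NAV, low_battery) → (M_WAIT, spin_ccw)
  (M_NAV, target_lost) → (M_PICK, lamp_flash)
event = target_seen selects (M_WAIT, spin_cw)

mode=M_WAIT action=spin_cw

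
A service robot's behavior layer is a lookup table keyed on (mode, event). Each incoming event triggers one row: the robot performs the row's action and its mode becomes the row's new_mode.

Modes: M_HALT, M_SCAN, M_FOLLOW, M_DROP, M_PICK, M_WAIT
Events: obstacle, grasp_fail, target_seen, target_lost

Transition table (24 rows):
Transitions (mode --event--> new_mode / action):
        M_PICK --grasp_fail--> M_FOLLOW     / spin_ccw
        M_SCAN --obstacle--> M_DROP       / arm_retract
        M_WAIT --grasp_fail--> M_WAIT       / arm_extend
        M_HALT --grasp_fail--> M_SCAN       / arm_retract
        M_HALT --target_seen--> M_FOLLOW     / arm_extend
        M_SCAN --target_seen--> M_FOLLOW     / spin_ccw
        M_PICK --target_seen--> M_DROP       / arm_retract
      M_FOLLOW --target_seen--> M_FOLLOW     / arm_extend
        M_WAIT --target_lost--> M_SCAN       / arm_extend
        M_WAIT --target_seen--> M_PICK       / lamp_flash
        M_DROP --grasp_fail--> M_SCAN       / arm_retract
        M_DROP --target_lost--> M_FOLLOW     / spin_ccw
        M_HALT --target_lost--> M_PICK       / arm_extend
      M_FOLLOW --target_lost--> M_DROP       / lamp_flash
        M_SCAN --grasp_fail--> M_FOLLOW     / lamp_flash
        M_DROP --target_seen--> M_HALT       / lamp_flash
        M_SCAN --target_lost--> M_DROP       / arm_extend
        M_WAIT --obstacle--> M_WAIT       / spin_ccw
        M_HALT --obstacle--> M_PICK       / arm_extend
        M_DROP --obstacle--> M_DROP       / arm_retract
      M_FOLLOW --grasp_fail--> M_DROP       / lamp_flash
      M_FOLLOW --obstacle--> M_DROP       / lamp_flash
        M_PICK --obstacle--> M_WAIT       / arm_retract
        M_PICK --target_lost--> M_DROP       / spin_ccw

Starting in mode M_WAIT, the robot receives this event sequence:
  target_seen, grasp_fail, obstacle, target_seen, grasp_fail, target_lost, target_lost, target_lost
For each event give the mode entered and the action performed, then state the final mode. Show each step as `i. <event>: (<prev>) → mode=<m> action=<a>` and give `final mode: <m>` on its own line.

1. target_seen: (M_WAIT) → mode=M_PICK action=lamp_flash
2. grasp_fail: (M_PICK) → mode=M_FOLLOW action=spin_ccw
3. obstacle: (M_FOLLOW) → mode=M_DROP action=lamp_flash
4. target_seen: (M_DROP) → mode=M_HALT action=lamp_flash
5. grasp_fail: (M_HALT) → mode=M_SCAN action=arm_retract
6. target_lost: (M_SCAN) → mode=M_DROP action=arm_extend
7. target_lost: (M_DROP) → mode=M_FOLLOW action=spin_ccw
8. target_lost: (M_FOLLOW) → mode=M_DROP action=lamp_flash

final mode: M_DROP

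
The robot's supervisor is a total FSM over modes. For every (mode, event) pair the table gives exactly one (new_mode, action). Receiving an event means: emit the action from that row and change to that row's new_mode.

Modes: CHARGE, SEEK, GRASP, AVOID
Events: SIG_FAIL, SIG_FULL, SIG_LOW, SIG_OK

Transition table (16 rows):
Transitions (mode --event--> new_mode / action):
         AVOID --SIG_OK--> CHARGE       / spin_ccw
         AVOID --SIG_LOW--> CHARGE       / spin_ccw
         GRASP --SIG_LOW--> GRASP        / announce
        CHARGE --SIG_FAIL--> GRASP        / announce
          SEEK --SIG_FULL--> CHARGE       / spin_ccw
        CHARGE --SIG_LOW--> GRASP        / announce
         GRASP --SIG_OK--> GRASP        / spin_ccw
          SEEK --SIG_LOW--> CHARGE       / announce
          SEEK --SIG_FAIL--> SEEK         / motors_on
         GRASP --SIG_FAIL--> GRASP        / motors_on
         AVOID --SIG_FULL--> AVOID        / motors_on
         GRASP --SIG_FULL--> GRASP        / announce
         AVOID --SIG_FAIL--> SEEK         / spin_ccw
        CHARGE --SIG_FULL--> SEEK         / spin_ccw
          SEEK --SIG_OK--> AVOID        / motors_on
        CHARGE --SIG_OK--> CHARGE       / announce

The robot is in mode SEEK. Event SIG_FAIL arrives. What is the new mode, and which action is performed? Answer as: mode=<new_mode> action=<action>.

mode=SEEK action=motors_on

current mode = SEEK; filter table to that mode:
  (SEEK, SIG_FULL) → (CHARGE, spin_ccw)
  (SEEK, SIG_LOW) → (CHARGE, announce)
  (SEEK, SIG_FAIL) → (SEEK, motors_on)  ← event matches
  (SEEK, SIG_OK) → (AVOID, motors_on)
event = SIG_FAIL selects (SEEK, motors_on)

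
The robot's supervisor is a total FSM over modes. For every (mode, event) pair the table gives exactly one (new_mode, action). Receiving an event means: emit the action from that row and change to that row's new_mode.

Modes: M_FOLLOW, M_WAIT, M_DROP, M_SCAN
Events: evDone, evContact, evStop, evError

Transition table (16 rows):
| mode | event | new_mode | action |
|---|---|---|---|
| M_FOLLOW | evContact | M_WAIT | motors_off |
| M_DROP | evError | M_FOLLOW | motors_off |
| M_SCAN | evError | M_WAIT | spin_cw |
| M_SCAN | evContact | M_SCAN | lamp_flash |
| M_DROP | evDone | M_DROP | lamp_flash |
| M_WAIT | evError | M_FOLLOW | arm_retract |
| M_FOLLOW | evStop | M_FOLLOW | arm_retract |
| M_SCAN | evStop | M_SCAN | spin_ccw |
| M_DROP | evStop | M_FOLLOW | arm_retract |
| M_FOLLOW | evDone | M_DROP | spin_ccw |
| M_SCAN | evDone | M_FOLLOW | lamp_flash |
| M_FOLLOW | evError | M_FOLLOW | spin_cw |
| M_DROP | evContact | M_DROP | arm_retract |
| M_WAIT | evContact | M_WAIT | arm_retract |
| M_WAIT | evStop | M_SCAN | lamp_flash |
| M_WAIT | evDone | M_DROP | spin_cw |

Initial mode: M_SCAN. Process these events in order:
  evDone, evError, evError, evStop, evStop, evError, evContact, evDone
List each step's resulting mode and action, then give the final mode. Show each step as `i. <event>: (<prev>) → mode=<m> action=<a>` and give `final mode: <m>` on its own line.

1. evDone: (M_SCAN) → mode=M_FOLLOW action=lamp_flash
2. evError: (M_FOLLOW) → mode=M_FOLLOW action=spin_cw
3. evError: (M_FOLLOW) → mode=M_FOLLOW action=spin_cw
4. evStop: (M_FOLLOW) → mode=M_FOLLOW action=arm_retract
5. evStop: (M_FOLLOW) → mode=M_FOLLOW action=arm_retract
6. evError: (M_FOLLOW) → mode=M_FOLLOW action=spin_cw
7. evContact: (M_FOLLOW) → mode=M_WAIT action=motors_off
8. evDone: (M_WAIT) → mode=M_DROP action=spin_cw

final mode: M_DROP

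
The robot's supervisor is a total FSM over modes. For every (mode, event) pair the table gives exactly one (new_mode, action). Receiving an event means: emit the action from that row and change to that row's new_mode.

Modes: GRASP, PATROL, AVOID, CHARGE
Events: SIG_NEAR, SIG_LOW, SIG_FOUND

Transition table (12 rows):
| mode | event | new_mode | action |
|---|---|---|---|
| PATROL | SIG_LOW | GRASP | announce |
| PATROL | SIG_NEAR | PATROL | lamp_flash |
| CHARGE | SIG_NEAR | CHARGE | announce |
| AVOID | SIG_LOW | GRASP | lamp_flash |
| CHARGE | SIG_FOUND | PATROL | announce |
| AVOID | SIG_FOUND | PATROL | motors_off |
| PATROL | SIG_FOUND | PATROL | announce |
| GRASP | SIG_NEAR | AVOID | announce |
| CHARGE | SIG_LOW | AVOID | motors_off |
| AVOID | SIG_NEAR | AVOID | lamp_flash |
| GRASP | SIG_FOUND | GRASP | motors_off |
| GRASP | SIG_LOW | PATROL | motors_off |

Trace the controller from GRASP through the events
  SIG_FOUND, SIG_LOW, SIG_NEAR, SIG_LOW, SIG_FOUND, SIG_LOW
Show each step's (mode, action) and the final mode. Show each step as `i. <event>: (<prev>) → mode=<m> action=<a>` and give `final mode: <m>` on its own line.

1. SIG_FOUND: (GRASP) → mode=GRASP action=motors_off
2. SIG_LOW: (GRASP) → mode=PATROL action=motors_off
3. SIG_NEAR: (PATROL) → mode=PATROL action=lamp_flash
4. SIG_LOW: (PATROL) → mode=GRASP action=announce
5. SIG_FOUND: (GRASP) → mode=GRASP action=motors_off
6. SIG_LOW: (GRASP) → mode=PATROL action=motors_off

final mode: PATROL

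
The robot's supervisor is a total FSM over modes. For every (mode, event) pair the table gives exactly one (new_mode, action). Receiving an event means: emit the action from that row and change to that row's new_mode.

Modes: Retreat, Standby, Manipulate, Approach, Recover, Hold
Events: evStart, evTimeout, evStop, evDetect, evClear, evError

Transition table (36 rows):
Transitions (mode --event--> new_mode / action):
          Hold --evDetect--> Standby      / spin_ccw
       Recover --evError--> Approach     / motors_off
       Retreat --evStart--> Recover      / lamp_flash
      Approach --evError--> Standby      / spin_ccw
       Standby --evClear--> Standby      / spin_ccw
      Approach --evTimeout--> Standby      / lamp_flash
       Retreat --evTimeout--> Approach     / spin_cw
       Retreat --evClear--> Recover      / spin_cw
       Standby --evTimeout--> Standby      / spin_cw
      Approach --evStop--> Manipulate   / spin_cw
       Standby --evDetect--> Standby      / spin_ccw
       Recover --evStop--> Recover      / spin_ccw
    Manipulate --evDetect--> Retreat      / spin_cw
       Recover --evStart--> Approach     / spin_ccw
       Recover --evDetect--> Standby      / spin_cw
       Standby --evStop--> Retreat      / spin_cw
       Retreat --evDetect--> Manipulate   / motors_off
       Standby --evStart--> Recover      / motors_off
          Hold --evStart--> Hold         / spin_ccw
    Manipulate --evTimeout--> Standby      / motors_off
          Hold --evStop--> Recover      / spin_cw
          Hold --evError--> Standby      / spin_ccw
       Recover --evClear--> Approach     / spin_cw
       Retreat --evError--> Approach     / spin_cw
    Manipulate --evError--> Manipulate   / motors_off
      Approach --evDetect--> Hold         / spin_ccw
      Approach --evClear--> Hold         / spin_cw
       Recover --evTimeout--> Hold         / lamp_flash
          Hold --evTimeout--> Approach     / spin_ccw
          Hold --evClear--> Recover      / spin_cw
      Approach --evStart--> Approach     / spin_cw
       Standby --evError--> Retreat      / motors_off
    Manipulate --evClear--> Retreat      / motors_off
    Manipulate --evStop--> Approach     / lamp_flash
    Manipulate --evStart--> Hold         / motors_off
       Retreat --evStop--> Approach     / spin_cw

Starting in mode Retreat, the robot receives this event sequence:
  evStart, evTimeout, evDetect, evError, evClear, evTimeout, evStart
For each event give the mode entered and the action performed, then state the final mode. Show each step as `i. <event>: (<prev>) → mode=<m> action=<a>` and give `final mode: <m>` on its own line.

1. evStart: (Retreat) → mode=Recover action=lamp_flash
2. evTimeout: (Recover) → mode=Hold action=lamp_flash
3. evDetect: (Hold) → mode=Standby action=spin_ccw
4. evError: (Standby) → mode=Retreat action=motors_off
5. evClear: (Retreat) → mode=Recover action=spin_cw
6. evTimeout: (Recover) → mode=Hold action=lamp_flash
7. evStart: (Hold) → mode=Hold action=spin_ccw

final mode: Hold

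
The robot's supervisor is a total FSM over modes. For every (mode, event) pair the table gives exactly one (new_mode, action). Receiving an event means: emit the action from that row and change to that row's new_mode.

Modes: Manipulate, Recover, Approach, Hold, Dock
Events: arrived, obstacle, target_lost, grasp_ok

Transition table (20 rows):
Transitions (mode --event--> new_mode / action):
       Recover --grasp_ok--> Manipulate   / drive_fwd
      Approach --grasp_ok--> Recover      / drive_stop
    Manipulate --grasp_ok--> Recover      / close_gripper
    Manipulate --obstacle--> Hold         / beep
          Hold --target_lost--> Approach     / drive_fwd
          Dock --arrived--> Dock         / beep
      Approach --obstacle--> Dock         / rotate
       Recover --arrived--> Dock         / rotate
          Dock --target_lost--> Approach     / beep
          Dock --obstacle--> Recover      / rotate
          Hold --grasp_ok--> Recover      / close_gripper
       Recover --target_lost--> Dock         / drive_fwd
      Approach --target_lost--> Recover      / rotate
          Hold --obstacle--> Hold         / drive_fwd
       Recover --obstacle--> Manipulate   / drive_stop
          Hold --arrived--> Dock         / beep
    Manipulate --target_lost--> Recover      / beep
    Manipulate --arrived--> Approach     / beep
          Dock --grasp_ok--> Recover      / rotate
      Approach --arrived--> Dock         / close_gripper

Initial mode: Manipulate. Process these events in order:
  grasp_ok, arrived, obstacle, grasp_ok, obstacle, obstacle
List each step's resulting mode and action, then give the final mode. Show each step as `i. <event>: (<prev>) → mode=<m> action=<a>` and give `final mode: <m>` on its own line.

1. grasp_ok: (Manipulate) → mode=Recover action=close_gripper
2. arrived: (Recover) → mode=Dock action=rotate
3. obstacle: (Dock) → mode=Recover action=rotate
4. grasp_ok: (Recover) → mode=Manipulate action=drive_fwd
5. obstacle: (Manipulate) → mode=Hold action=beep
6. obstacle: (Hold) → mode=Hold action=drive_fwd

final mode: Hold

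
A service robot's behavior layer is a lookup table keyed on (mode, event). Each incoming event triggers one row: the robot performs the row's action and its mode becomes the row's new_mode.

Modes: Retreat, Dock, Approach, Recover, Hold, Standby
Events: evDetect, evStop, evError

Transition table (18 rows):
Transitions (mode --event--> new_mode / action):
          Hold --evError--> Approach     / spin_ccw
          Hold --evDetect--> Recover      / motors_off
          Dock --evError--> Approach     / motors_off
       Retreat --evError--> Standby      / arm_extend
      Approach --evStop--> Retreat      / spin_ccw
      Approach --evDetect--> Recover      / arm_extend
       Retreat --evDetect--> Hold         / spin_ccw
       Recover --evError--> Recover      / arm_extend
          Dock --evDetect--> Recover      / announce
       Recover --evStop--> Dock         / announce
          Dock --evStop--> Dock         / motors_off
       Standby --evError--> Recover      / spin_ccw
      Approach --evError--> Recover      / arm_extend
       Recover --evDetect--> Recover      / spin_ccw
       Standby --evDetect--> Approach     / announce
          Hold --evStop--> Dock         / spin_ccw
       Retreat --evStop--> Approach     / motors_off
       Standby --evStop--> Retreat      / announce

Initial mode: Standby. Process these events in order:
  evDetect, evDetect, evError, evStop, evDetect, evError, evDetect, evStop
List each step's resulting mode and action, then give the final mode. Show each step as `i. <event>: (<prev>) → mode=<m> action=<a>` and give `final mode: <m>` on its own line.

1. evDetect: (Standby) → mode=Approach action=announce
2. evDetect: (Approach) → mode=Recover action=arm_extend
3. evError: (Recover) → mode=Recover action=arm_extend
4. evStop: (Recover) → mode=Dock action=announce
5. evDetect: (Dock) → mode=Recover action=announce
6. evError: (Recover) → mode=Recover action=arm_extend
7. evDetect: (Recover) → mode=Recover action=spin_ccw
8. evStop: (Recover) → mode=Dock action=announce

final mode: Dock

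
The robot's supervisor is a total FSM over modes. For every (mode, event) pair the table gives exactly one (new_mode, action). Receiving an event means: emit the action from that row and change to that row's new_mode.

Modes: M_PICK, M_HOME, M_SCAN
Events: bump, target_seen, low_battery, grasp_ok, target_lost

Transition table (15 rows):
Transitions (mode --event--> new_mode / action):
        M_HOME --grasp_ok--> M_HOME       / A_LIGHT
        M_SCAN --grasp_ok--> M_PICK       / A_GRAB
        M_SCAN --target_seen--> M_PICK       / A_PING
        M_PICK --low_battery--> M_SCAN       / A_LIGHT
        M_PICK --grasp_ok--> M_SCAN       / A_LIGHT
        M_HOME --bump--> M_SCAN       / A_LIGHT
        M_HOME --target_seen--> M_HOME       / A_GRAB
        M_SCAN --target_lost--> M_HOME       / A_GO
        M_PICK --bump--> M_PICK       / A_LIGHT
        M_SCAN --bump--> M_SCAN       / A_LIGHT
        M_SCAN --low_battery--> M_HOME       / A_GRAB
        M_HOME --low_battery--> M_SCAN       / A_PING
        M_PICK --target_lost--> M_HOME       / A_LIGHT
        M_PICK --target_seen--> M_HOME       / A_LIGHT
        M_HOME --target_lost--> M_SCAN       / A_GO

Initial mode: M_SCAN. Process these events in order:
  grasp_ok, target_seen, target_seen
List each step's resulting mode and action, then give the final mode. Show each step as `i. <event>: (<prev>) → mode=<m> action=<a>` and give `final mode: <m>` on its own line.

final mode: M_HOME

1. grasp_ok: (M_SCAN) → mode=M_PICK action=A_GRAB
2. target_seen: (M_PICK) → mode=M_HOME action=A_LIGHT
3. target_seen: (M_HOME) → mode=M_HOME action=A_GRAB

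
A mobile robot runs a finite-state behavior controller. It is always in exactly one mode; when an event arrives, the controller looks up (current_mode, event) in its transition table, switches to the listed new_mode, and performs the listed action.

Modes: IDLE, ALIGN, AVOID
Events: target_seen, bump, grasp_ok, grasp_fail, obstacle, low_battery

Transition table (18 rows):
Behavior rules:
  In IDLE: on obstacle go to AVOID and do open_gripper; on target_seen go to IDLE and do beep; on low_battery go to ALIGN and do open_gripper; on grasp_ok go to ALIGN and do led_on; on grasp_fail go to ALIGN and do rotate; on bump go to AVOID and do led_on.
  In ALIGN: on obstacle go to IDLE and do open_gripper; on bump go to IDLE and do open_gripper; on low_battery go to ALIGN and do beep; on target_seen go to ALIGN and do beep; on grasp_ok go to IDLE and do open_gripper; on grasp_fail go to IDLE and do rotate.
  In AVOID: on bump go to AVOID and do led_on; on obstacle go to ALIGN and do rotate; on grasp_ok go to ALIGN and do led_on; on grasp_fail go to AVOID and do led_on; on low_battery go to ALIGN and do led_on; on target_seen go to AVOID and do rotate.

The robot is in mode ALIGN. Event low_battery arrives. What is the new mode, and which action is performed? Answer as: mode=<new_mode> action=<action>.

current mode = ALIGN; filter table to that mode:
  (ALIGN, obstacle) → (IDLE, open_gripper)
  (ALIGN, bump) → (IDLE, open_gripper)
  (ALIGN, low_battery) → (ALIGN, beep)  ← event matches
  (ALIGN, target_seen) → (ALIGN, beep)
  (ALIGN, grasp_ok) → (IDLE, open_gripper)
  (ALIGN, grasp_fail) → (IDLE, rotate)
event = low_battery selects (ALIGN, beep)

mode=ALIGN action=beep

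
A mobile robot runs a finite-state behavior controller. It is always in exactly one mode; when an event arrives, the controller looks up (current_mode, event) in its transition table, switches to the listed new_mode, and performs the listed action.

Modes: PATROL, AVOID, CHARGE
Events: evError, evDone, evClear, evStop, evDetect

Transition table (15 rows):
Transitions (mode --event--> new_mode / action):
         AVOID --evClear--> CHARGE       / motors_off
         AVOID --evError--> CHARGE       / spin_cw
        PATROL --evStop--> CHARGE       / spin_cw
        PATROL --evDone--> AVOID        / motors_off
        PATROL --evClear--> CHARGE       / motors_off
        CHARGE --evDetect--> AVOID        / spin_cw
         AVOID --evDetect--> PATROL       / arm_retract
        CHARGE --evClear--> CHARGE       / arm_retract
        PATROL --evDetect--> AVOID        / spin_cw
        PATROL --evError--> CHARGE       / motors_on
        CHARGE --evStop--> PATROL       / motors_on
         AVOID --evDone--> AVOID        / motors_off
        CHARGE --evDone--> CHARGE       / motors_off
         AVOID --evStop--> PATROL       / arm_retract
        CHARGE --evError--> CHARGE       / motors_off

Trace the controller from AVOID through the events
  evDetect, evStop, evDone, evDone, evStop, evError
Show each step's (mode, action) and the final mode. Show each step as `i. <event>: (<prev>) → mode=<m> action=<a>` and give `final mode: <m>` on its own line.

final mode: CHARGE

1. evDetect: (AVOID) → mode=PATROL action=arm_retract
2. evStop: (PATROL) → mode=CHARGE action=spin_cw
3. evDone: (CHARGE) → mode=CHARGE action=motors_off
4. evDone: (CHARGE) → mode=CHARGE action=motors_off
5. evStop: (CHARGE) → mode=PATROL action=motors_on
6. evError: (PATROL) → mode=CHARGE action=motors_on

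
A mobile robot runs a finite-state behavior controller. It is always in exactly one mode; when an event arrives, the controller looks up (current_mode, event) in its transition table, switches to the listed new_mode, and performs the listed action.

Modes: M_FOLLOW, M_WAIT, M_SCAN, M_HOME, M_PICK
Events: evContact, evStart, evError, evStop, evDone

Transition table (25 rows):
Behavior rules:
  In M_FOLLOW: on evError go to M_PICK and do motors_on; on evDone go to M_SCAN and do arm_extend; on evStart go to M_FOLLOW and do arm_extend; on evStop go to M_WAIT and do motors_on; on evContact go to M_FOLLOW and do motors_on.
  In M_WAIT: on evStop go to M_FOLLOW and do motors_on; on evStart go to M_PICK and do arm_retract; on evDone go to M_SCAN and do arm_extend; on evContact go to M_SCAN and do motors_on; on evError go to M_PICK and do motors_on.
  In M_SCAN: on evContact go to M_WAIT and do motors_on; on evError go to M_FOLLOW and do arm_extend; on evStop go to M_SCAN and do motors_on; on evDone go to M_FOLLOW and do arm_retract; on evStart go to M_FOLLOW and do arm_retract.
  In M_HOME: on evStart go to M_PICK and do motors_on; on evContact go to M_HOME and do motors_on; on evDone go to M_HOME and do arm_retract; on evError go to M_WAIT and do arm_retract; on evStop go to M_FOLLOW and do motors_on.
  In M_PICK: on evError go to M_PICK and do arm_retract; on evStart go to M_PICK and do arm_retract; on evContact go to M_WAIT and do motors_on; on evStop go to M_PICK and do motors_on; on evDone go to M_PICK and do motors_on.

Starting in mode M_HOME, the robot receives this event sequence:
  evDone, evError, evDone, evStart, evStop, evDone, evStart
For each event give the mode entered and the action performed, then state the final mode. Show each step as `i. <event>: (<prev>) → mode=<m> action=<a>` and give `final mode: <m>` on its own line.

1. evDone: (M_HOME) → mode=M_HOME action=arm_retract
2. evError: (M_HOME) → mode=M_WAIT action=arm_retract
3. evDone: (M_WAIT) → mode=M_SCAN action=arm_extend
4. evStart: (M_SCAN) → mode=M_FOLLOW action=arm_retract
5. evStop: (M_FOLLOW) → mode=M_WAIT action=motors_on
6. evDone: (M_WAIT) → mode=M_SCAN action=arm_extend
7. evStart: (M_SCAN) → mode=M_FOLLOW action=arm_retract

final mode: M_FOLLOW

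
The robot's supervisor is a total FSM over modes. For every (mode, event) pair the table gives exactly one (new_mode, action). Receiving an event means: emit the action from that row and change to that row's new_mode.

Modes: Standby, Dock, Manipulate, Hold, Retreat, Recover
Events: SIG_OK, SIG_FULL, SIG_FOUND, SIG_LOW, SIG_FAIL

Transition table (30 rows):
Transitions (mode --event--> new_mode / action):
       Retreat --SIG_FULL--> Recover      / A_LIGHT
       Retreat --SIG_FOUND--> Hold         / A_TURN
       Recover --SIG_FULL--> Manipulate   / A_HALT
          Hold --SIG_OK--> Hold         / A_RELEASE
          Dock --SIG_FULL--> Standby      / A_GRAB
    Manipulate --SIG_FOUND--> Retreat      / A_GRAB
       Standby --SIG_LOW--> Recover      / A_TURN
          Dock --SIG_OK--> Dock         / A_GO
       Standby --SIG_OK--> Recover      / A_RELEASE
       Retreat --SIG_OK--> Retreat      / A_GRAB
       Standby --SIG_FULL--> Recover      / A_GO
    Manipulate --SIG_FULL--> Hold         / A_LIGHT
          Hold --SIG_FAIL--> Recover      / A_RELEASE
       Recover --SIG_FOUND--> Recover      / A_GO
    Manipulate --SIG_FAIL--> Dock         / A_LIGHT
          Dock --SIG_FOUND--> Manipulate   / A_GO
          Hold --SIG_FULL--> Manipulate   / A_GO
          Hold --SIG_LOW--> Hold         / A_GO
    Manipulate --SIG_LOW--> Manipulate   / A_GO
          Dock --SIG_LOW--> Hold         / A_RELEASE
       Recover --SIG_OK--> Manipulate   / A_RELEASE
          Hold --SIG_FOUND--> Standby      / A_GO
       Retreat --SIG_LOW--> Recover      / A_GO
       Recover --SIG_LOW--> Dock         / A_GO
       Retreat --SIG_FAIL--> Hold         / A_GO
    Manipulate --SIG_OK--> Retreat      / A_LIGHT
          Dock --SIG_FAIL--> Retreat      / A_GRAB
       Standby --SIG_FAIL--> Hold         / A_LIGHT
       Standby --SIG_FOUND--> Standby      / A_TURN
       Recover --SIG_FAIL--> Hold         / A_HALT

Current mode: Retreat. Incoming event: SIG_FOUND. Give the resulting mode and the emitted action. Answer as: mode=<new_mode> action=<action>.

mode=Hold action=A_TURN

current mode = Retreat; filter table to that mode:
  (Retreat, SIG_FULL) → (Recover, A_LIGHT)
  (Retreat, SIG_FOUND) → (Hold, A_TURN)  ← event matches
  (Retreat, SIG_OK) → (Retreat, A_GRAB)
  (Retreat, SIG_LOW) → (Recover, A_GO)
  (Retreat, SIG_FAIL) → (Hold, A_GO)
event = SIG_FOUND selects (Hold, A_TURN)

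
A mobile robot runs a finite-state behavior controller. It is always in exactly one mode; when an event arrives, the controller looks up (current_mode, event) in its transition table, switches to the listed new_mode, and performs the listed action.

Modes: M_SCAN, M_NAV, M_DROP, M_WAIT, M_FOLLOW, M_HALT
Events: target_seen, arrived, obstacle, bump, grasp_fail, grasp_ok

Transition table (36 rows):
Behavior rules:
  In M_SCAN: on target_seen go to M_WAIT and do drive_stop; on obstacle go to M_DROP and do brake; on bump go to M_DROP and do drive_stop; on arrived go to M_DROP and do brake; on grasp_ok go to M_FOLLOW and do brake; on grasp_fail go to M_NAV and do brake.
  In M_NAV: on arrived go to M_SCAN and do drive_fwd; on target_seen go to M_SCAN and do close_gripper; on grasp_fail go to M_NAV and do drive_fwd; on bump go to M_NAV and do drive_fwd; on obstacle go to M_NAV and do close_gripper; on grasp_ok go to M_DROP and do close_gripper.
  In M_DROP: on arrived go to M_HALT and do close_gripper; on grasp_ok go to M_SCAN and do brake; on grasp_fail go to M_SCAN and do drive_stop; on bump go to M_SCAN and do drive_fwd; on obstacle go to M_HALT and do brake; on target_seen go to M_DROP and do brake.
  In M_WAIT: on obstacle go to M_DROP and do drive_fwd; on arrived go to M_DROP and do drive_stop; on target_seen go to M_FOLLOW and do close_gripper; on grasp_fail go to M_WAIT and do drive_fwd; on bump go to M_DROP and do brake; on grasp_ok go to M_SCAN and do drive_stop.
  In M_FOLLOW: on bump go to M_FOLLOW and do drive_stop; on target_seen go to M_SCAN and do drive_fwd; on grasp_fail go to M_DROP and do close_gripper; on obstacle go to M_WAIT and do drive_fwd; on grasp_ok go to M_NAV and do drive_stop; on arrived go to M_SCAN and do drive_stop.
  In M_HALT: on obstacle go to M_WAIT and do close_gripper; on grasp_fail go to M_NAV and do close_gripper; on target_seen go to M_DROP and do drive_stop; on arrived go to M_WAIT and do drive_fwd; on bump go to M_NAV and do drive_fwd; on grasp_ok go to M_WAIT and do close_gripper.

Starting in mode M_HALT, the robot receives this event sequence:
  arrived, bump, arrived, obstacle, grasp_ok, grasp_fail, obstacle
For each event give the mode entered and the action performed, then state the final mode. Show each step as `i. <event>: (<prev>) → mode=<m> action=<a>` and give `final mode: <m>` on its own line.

final mode: M_NAV

1. arrived: (M_HALT) → mode=M_WAIT action=drive_fwd
2. bump: (M_WAIT) → mode=M_DROP action=brake
3. arrived: (M_DROP) → mode=M_HALT action=close_gripper
4. obstacle: (M_HALT) → mode=M_WAIT action=close_gripper
5. grasp_ok: (M_WAIT) → mode=M_SCAN action=drive_stop
6. grasp_fail: (M_SCAN) → mode=M_NAV action=brake
7. obstacle: (M_NAV) → mode=M_NAV action=close_gripper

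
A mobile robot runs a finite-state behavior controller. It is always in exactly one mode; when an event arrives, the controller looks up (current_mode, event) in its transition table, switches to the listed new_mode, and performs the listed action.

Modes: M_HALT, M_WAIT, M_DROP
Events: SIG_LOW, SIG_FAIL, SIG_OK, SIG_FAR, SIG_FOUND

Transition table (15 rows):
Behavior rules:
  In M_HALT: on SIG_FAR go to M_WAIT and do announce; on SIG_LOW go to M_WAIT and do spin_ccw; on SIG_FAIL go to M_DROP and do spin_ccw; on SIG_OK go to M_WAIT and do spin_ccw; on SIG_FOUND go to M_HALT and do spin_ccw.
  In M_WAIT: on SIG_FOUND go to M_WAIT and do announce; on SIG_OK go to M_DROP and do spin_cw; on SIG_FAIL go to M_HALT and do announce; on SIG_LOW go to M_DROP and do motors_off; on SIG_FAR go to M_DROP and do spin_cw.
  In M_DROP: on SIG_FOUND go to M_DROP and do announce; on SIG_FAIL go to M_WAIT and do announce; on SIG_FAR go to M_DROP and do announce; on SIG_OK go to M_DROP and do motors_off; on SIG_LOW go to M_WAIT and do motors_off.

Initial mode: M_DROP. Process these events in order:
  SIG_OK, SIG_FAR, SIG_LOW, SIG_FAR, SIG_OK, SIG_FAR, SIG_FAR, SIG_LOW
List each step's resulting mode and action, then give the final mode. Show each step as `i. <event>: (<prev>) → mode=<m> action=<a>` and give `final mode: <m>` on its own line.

final mode: M_WAIT

1. SIG_OK: (M_DROP) → mode=M_DROP action=motors_off
2. SIG_FAR: (M_DROP) → mode=M_DROP action=announce
3. SIG_LOW: (M_DROP) → mode=M_WAIT action=motors_off
4. SIG_FAR: (M_WAIT) → mode=M_DROP action=spin_cw
5. SIG_OK: (M_DROP) → mode=M_DROP action=motors_off
6. SIG_FAR: (M_DROP) → mode=M_DROP action=announce
7. SIG_FAR: (M_DROP) → mode=M_DROP action=announce
8. SIG_LOW: (M_DROP) → mode=M_WAIT action=motors_off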